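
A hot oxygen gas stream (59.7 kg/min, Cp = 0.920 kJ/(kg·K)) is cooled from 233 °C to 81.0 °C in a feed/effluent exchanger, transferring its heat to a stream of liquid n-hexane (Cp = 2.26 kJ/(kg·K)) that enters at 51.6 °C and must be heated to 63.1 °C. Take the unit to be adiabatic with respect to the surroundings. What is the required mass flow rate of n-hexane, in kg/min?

Heat released by hot stream: Q = 59.7 × 0.920 × (233 − 81.0) = 8348.4 kJ/min
Energy balance on cold side (adiabatic exchanger): Q = ṁ_c·Cp_c·(T_c,out − T_c,in)
ṁ_c = 8348.4 / [2.26 × (63.1 − 51.6)] = 321.22 kg/min

ṁ_c = 321 kg/min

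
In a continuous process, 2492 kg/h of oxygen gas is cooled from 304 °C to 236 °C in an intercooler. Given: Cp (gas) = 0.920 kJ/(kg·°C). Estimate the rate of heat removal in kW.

Q_c = 43.3 kW

Q = ṁ·Cp·ΔT = 2492 × 0.920 × (236 − 304) = -155900 kJ/h
Converting: 155900 / 3600 s = 43.305 kW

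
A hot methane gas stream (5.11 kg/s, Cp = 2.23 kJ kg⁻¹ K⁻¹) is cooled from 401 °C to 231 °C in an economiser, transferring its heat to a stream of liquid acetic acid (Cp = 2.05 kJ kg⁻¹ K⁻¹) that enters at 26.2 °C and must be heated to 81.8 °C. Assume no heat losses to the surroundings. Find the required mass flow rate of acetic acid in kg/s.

Heat released by hot stream: Q = 5.11 × 2.23 × (401 − 231) = 1937.2 kJ/s
Energy balance on cold side (adiabatic exchanger): Q = ṁ_c·Cp_c·(T_c,out − T_c,in)
ṁ_c = 1937.2 / [2.05 × (81.8 − 26.2)] = 16.996 kg/s

ṁ_c = 17.0 kg/s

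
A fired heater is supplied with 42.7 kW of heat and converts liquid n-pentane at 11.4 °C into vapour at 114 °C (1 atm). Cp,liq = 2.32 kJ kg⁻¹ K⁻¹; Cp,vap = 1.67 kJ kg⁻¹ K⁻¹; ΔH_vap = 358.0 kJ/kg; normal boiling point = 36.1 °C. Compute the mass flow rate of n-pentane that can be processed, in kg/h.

Δh = 2.32×(36.1−11.4) + 358.0 + 1.67×(114−36.1) = 545.4 kJ/kg
Q = 42.7 kW = 42.7 kJ/s = 153720 kJ/h
ṁ = Q/Δh = 153720 / 545.4 = 281.85 kg/h

ṁ = 282 kg/h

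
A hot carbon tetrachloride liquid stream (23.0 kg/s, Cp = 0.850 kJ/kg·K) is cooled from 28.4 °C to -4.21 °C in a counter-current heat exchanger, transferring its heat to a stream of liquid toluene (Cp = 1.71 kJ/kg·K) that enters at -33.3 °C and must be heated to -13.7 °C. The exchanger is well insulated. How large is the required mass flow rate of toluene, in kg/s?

ṁ_c = 19.0 kg/s

Heat released by hot stream: Q = 23.0 × 0.850 × (28.4 − -4.21) = 637.53 kJ/s
Energy balance on cold side (adiabatic exchanger): Q = ṁ_c·Cp_c·(T_c,out − T_c,in)
ṁ_c = 637.53 / [1.71 × (-13.7 − -33.3)] = 19.022 kg/s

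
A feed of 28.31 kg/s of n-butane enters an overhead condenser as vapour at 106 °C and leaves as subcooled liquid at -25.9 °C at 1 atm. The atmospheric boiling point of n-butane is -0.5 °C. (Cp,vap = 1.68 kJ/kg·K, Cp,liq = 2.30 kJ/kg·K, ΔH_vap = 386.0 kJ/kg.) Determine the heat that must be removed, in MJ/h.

Q_c = 63500 MJ/h

vapour 106→-0.5 °C: -178.92 kJ/kg
condensation at -0.5 °C: -386 kJ/kg
liquid -0.5→-25.9 °C: -58.42 kJ/kg
Δh = -178.92 + -386 + -58.42 = -623.34 kJ/kg
Q = ṁ·Δh = 28.31 kg/s × -623.34 kJ/kg = -17647 kJ/s
|Q| = 17647 kW = 63528 MJ/h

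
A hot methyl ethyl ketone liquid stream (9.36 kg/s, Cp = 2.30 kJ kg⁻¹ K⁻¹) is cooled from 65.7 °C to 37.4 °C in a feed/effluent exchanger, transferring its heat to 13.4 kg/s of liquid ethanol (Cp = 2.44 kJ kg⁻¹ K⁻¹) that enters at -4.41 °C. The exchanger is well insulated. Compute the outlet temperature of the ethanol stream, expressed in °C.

T_c,out = 14.2 °C

Heat released by hot stream: Q = 9.36 × 2.30 × (65.7 − 37.4) = 609.24 kJ/s
Energy balance on cold side (adiabatic exchanger): Q = ṁ_c·Cp_c·(T_c,out − T_c,in)
T_c,out = -4.41 + 609.24/(13.4 × 2.44) = 14.224 °C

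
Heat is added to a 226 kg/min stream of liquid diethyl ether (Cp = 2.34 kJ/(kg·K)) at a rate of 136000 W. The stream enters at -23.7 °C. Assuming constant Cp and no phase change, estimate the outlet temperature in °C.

Q = 136000 W = 8160 kJ/min
ΔT = Q/(ṁ·Cp) = 8160/(226×2.34) = 15.43 K
T_out = -23.7 + 15.43 = -8.27 °C

T_out = -8.27 °C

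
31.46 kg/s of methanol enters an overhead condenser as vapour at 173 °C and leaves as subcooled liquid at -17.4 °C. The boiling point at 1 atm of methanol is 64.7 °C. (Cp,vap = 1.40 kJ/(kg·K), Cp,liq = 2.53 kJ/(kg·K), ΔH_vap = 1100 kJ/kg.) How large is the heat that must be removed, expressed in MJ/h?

Q_c = 165000 MJ/h

vapour 173→64.7 °C: -151.62 kJ/kg
condensation at 64.7 °C: -1100 kJ/kg
liquid 64.7→-17.4 °C: -207.71 kJ/kg
Δh = -151.62 + -1100 + -207.71 = -1459.3 kJ/kg
Q = ṁ·Δh = 31.46 kg/s × -1459.3 kJ/kg = -45911 kJ/s
|Q| = 45911 kW = 165280 MJ/h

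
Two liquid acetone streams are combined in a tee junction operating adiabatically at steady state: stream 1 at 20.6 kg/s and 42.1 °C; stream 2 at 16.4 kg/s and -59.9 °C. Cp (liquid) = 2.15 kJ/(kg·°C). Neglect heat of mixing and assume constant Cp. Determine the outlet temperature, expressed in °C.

T_out = -3.11 °C

No heat crosses the boundary, so H_out = H_in.
T_out = Σ ṁᵢCp,ᵢTᵢ / Σ ṁᵢCp,ᵢ
      = -247.46 / 79.55 = -3.1108 °C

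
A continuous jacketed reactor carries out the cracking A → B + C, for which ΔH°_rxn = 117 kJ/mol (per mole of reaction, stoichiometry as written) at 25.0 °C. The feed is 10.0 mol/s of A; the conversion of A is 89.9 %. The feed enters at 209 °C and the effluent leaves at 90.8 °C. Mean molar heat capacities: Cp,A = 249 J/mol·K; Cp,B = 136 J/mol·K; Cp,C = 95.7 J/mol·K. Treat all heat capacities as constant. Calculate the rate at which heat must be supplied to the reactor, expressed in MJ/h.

Extent of reaction ξ = 0.899 × 10.0 = 8.99 mol/s
Reaction term: ξ·ΔH°_rxn = 8.99 × 117 = 1051.8 kJ/s
Sensible, feed 209→25 °C: -458.16 kJ/s
Outlet flows (mol/s): A 1.01, B 8.99, C 8.99
Sensible, products 25→90.8 °C: 153.61 kJ/s
Q = ΔH = 747.28 kJ/s = 747.28 kW
Heat supplied = 2690.2 MJ/h

Q_in = 2690 MJ/h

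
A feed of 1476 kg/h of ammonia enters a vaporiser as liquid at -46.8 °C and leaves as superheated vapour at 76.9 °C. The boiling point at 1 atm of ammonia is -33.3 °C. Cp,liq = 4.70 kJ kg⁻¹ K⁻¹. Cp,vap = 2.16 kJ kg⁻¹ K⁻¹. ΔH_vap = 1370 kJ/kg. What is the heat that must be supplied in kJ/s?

liquid -46.8→-33.3 °C: 63.45 kJ/kg
vaporisation at -33.3 °C: 1370 kJ/kg
vapour -33.3→76.9 °C: 238.03 kJ/kg
Δh = 63.45 + 1370 + 238.03 = 1671.5 kJ/kg
Q = ṁ·Δh = 1476 kg/h × 1671.5 kJ/kg = 2.4671e+06 kJ/h
|Q| = 685.31 kW

Q = 685 kJ/s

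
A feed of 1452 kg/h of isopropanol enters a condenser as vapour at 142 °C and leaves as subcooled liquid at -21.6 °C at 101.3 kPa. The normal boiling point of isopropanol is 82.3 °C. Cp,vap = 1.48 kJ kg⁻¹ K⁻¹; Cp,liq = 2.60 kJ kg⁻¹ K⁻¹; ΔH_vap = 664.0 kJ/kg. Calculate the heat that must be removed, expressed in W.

Q_c = 412000 W

vapour 142→82.3 °C: -88.356 kJ/kg
condensation at 82.3 °C: -664 kJ/kg
liquid 82.3→-21.6 °C: -270.14 kJ/kg
Δh = -88.356 + -664 + -270.14 = -1022.5 kJ/kg
Q = ṁ·Δh = 1452 kg/h × -1022.5 kJ/kg = -1.4847e+06 kJ/h
|Q| = 412.41 kW = 412410 W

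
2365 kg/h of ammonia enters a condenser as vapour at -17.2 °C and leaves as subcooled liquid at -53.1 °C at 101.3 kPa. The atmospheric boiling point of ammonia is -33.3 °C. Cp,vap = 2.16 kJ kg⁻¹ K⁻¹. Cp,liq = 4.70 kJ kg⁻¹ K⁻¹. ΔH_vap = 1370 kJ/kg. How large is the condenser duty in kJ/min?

vapour -17.2→-33.3 °C: -34.776 kJ/kg
condensation at -33.3 °C: -1370 kJ/kg
liquid -33.3→-53.1 °C: -93.06 kJ/kg
Δh = -34.776 + -1370 + -93.06 = -1497.8 kJ/kg
Q = ṁ·Δh = 2365 kg/h × -1497.8 kJ/kg = -3.5424e+06 kJ/h
|Q| = 984 kW = 59040 kJ/min

Q_c = 59000 kJ/min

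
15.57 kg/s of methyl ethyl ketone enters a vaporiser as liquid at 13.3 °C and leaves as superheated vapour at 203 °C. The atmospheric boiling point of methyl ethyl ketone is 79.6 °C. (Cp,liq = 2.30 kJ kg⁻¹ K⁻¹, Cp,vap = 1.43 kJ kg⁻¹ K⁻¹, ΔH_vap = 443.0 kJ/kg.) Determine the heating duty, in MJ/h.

liquid 13.3→79.6 °C: 152.49 kJ/kg
vaporisation at 79.6 °C: 443 kJ/kg
vapour 79.6→203 °C: 176.46 kJ/kg
Δh = 152.49 + 443 + 176.46 = 771.95 kJ/kg
Q = ṁ·Δh = 15.57 kg/s × 771.95 kJ/kg = 12019 kJ/s
|Q| = 12019 kW = 43269 MJ/h

Q = 43300 MJ/h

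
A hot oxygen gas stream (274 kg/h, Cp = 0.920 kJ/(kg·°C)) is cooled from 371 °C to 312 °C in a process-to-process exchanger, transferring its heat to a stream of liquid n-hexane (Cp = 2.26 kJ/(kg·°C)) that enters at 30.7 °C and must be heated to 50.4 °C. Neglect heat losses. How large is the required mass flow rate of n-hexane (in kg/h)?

Heat released by hot stream: Q = 274 × 0.920 × (371 − 312) = 14873 kJ/h
Energy balance on cold side (adiabatic exchanger): Q = ṁ_c·Cp_c·(T_c,out − T_c,in)
ṁ_c = 14873 / [2.26 × (50.4 − 30.7)] = 334.05 kg/h

ṁ_c = 334 kg/h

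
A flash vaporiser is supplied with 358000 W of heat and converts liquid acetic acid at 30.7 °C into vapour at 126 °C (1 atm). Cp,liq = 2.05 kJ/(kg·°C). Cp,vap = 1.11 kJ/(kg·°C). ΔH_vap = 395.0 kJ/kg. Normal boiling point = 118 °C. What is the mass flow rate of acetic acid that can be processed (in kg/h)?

Δh = 2.05×(118−30.7) + 395.0 + 1.11×(126−118) = 582.84 kJ/kg
Q = 358000 W = 358 kJ/s = 1.2888e+06 kJ/h
ṁ = Q/Δh = 1.2888e+06 / 582.84 = 2211.2 kg/h

ṁ = 2210 kg/h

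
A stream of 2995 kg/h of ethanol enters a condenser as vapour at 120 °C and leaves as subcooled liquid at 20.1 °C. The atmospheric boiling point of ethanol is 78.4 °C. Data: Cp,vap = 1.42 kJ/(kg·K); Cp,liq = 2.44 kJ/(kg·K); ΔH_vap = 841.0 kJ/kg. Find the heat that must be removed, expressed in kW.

Q_c = 867 kW

vapour 120→78.4 °C: -59.072 kJ/kg
condensation at 78.4 °C: -841 kJ/kg
liquid 78.4→20.1 °C: -142.25 kJ/kg
Δh = -59.072 + -841 + -142.25 = -1042.3 kJ/kg
Q = ṁ·Δh = 2995 kg/h × -1042.3 kJ/kg = -3.1218e+06 kJ/h
|Q| = 867.16 kW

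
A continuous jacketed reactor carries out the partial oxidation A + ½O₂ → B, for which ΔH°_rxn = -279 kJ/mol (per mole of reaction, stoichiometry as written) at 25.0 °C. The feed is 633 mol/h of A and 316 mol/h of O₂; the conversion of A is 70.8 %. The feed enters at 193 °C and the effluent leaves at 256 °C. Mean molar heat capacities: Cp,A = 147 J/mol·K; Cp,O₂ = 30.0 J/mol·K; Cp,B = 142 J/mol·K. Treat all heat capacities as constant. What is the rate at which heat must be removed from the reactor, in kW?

Q_out = 33.5 kW

Extent of reaction ξ = 0.708 × 633 = 448.16 mol/h
Reaction term: ξ·ΔH°_rxn = 448.16 × -279 = -125040 kJ/h
Sensible, feed 193→25 °C: -17225 kJ/h
Outlet flows (mol/h): A 184.84, O₂ 91.918, B 448.16
Sensible, products 25→256 °C: 21614 kJ/h
Q = ΔH = -120650 kJ/h = -33.514 kW
Heat removed = 33.514 kW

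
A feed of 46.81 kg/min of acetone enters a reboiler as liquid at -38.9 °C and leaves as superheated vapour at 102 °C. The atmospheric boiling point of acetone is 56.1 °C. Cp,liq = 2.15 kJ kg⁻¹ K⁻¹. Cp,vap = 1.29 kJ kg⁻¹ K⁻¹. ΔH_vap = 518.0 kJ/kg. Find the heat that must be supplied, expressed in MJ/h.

Q = 2190 MJ/h

liquid -38.9→56.1 °C: 204.25 kJ/kg
vaporisation at 56.1 °C: 518 kJ/kg
vapour 56.1→102 °C: 59.211 kJ/kg
Δh = 204.25 + 518 + 59.211 = 781.46 kJ/kg
Q = ṁ·Δh = 46.81 kg/min × 781.46 kJ/kg = 36580 kJ/min
|Q| = 609.67 kW = 2194.8 MJ/h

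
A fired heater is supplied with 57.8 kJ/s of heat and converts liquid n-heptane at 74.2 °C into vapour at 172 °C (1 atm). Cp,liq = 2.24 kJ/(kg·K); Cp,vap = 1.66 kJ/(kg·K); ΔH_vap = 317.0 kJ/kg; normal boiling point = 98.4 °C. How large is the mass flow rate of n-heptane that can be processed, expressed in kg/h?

ṁ = 422 kg/h

Δh = 2.24×(98.4−74.2) + 317.0 + 1.66×(172−98.4) = 493.38 kJ/kg
Q = 57.8 kJ/s = 57.8 kJ/s = 208080 kJ/h
ṁ = Q/Δh = 208080 / 493.38 = 421.74 kg/h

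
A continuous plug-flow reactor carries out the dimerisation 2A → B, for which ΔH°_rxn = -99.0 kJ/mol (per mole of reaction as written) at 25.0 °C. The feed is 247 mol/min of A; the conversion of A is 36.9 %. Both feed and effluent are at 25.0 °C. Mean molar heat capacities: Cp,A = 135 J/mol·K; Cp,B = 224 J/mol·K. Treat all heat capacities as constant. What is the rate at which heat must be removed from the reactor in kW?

Q_out = 75.2 kW

Extent of reaction ξ = 0.369 × 247 / 2 = 45.572 mol/min
Reaction term: ξ·ΔH°_rxn = 45.572 × -99.0 = -4511.6 kJ/min
Q = ΔH = -4511.6 kJ/min = -75.193 kW
Heat removed = 75.193 kW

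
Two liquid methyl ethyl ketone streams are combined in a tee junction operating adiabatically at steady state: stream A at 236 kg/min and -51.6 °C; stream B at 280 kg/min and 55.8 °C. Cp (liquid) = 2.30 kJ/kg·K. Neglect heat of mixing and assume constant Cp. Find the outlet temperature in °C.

T_out = 6.68 °C

Adiabatic, steady state ⇒ Σ ṁᵢCp,ᵢ(T_out − Tᵢ) = 0
T_out = Σ ṁᵢCp,ᵢTᵢ / Σ ṁᵢCp,ᵢ
      = 7926.7 / 1186.8 = 6.6791 °C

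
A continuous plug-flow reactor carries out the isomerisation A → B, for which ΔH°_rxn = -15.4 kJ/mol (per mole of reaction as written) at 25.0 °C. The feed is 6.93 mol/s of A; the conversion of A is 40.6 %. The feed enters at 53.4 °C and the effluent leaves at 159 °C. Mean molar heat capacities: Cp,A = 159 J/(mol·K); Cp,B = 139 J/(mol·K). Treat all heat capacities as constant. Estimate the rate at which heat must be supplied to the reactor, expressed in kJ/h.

Q_in = 236000 kJ/h

Extent of reaction ξ = 0.406 × 6.93 = 2.8136 mol/s
Reaction term: ξ·ΔH°_rxn = 2.8136 × -15.4 = -43.329 kJ/s
Sensible, feed 53.4→25 °C: -31.293 kJ/s
Outlet flows (mol/s): A 4.1164, B 2.8136
Sensible, products 25→159 °C: 140.11 kJ/s
Q = ΔH = 65.488 kJ/s = 65.488 kW
Heat supplied = 235760 kJ/h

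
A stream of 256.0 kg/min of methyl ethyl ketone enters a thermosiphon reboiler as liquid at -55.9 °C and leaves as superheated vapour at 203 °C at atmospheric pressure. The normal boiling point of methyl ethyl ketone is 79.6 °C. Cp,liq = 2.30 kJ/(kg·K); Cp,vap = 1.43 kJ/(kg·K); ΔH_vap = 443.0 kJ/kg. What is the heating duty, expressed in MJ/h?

liquid -55.9→79.6 °C: 311.65 kJ/kg
vaporisation at 79.6 °C: 443 kJ/kg
vapour 79.6→203 °C: 176.46 kJ/kg
Δh = 311.65 + 443 + 176.46 = 931.11 kJ/kg
Q = ṁ·Δh = 256.0 kg/min × 931.11 kJ/kg = 238360 kJ/min
|Q| = 3972.7 kW = 14302 MJ/h

Q = 14300 MJ/h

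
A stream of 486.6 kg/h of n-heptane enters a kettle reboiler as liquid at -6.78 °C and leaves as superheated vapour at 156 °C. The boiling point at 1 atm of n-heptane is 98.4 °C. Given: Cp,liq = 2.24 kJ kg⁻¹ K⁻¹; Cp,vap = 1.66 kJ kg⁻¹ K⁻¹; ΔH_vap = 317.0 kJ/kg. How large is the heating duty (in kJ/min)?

liquid -6.78→98.4 °C: 235.6 kJ/kg
vaporisation at 98.4 °C: 317 kJ/kg
vapour 98.4→156 °C: 95.616 kJ/kg
Δh = 235.6 + 317 + 95.616 = 648.22 kJ/kg
Q = ṁ·Δh = 486.6 kg/h × 648.22 kJ/kg = 315420 kJ/h
|Q| = 87.618 kW = 5257.1 kJ/min

Q = 5260 kJ/min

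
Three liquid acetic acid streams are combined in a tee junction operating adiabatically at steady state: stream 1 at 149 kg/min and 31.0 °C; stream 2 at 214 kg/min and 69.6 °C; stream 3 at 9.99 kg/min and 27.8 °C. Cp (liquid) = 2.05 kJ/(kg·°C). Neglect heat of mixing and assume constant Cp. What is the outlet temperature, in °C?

No heat crosses the boundary, so H_out = H_in.
Σ ṁᵢCp,ᵢTᵢ = 149×2.05×31.0 + 214×2.05×69.6 + 9.99×2.05×27.8 = 40572
Σ ṁᵢCp,ᵢ = 149×2.05 + 214×2.05 + 9.99×2.05 = 764.63
T_out = 40572 / 764.63 = 53.061 °C

T_out = 53.1 °C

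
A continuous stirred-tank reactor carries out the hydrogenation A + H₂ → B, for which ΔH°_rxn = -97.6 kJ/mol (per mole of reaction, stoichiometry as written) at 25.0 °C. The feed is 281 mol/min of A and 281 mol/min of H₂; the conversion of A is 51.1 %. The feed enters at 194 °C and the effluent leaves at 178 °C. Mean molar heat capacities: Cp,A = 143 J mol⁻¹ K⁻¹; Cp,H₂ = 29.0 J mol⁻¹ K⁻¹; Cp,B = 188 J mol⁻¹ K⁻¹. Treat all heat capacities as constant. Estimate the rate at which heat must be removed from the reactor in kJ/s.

Extent of reaction ξ = 0.511 × 281 = 143.59 mol/min
Reaction term: ξ·ΔH°_rxn = 143.59 × -97.6 = -14014 kJ/min
Sensible, feed 194→25 °C: -8168.1 kJ/min
Outlet flows (mol/min): A 137.41, H₂ 137.41, B 143.59
Sensible, products 25→178 °C: 7746.3 kJ/min
Q = ΔH = -14436 kJ/min = -240.6 kW
Heat removed = 240.6 kJ/s

Q_out = 241 kJ/s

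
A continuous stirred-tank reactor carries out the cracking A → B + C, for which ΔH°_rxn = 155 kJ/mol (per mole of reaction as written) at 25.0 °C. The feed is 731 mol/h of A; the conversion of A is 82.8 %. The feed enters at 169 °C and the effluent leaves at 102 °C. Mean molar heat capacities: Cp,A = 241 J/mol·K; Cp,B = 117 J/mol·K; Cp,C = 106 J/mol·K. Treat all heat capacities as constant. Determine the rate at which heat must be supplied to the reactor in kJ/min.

Q_in = 1350 kJ/min

Extent of reaction ξ = 0.828 × 731 = 605.27 mol/h
Reaction term: ξ·ΔH°_rxn = 605.27 × 155 = 93817 kJ/h
Sensible, feed 169→25 °C: -25369 kJ/h
Outlet flows (mol/h): A 125.73, B 605.27, C 605.27
Sensible, products 25→102 °C: 12726 kJ/h
Q = ΔH = 81174 kJ/h = 22.548 kW
Heat supplied = 1352.9 kJ/min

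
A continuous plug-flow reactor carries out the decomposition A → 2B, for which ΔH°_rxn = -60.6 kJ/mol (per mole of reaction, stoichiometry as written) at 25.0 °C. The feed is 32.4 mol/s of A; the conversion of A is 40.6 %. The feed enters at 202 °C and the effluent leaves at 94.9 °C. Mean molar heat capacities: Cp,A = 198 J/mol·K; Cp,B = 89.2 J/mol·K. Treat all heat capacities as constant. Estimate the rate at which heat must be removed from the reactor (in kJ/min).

Q_out = 90100 kJ/min

Extent of reaction ξ = 0.406 × 32.4 = 13.154 mol/s
Reaction term: ξ·ΔH°_rxn = 13.154 × -60.6 = -797.16 kJ/s
Sensible, feed 202→25 °C: -1135.5 kJ/s
Outlet flows (mol/s): A 19.246, B 26.309
Sensible, products 25→94.9 °C: 430.4 kJ/s
Q = ΔH = -1502.2 kJ/s = -1502.2 kW
Heat removed = 90135 kJ/min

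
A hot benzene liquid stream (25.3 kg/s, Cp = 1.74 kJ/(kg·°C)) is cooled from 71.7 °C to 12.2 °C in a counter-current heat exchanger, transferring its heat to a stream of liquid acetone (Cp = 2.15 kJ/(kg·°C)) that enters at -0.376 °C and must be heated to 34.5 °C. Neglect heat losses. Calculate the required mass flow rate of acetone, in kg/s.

Heat released by hot stream: Q = 25.3 × 1.74 × (71.7 − 12.2) = 2619.3 kJ/s
Energy balance on cold side (adiabatic exchanger): Q = ṁ_c·Cp_c·(T_c,out − T_c,in)
ṁ_c = 2619.3 / [2.15 × (34.5 − -0.376)] = 34.932 kg/s

ṁ_c = 34.9 kg/s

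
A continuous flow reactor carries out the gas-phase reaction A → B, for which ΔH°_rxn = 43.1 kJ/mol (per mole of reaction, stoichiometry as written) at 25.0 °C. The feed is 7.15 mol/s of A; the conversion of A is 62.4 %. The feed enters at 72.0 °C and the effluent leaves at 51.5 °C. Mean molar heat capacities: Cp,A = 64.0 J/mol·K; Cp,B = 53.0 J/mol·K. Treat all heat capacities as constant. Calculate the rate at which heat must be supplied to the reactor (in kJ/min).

Q_in = 10900 kJ/min

Extent of reaction ξ = 0.624 × 7.15 = 4.4616 mol/s
Reaction term: ξ·ΔH°_rxn = 4.4616 × 43.1 = 192.29 kJ/s
Sensible, feed 72.0→25 °C: -21.507 kJ/s
Outlet flows (mol/s): A 2.6884, B 4.4616
Sensible, products 25→51.5 °C: 10.826 kJ/s
Q = ΔH = 181.61 kJ/s = 181.61 kW
Heat supplied = 10897 kJ/min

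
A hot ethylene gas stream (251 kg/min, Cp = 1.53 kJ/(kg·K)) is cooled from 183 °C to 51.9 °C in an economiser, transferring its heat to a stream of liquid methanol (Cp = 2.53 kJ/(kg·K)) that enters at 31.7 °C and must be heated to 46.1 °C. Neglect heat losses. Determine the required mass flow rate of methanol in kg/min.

Heat released by hot stream: Q = 251 × 1.53 × (183 − 51.9) = 50346 kJ/min
Energy balance on cold side (adiabatic exchanger): Q = ṁ_c·Cp_c·(T_c,out − T_c,in)
ṁ_c = 50346 / [2.53 × (46.1 − 31.7)] = 1381.9 kg/min

ṁ_c = 1380 kg/min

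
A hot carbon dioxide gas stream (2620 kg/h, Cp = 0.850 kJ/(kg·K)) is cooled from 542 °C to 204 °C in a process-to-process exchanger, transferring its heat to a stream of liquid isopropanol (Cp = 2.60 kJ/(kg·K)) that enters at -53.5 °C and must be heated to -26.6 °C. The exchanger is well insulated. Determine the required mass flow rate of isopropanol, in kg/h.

ṁ_c = 10800 kg/h

Heat released by hot stream: Q = 2620 × 0.850 × (542 − 204) = 752730 kJ/h
Energy balance on cold side (adiabatic exchanger): Q = ṁ_c·Cp_c·(T_c,out − T_c,in)
ṁ_c = 752730 / [2.60 × (-26.6 − -53.5)] = 10762 kg/h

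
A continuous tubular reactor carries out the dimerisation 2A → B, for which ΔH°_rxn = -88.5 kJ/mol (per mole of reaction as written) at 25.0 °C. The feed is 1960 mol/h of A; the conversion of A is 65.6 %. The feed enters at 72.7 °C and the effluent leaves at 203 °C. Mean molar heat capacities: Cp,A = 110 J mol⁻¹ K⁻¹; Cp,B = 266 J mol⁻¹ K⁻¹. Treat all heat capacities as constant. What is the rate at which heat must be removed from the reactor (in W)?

Extent of reaction ξ = 0.656 × 1960 / 2 = 642.88 mol/h
Reaction term: ξ·ΔH°_rxn = 642.88 × -88.5 = -56895 kJ/h
Sensible, feed 72.7→25 °C: -10284 kJ/h
Outlet flows (mol/h): A 674.24, B 642.88
Sensible, products 25→203 °C: 43641 kJ/h
Q = ΔH = -23538 kJ/h = -6.5384 kW
Heat removed = 6538.4 W

Q_out = 6540 W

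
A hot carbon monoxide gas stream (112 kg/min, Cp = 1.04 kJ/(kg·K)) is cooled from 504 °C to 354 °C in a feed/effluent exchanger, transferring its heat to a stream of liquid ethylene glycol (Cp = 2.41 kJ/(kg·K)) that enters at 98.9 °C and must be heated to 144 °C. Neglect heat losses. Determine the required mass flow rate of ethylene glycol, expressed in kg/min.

ṁ_c = 161 kg/min

Heat released by hot stream: Q = 112 × 1.04 × (504 − 354) = 17472 kJ/min
Energy balance on cold side (adiabatic exchanger): Q = ṁ_c·Cp_c·(T_c,out − T_c,in)
ṁ_c = 17472 / [2.41 × (144 − 98.9)] = 160.75 kg/min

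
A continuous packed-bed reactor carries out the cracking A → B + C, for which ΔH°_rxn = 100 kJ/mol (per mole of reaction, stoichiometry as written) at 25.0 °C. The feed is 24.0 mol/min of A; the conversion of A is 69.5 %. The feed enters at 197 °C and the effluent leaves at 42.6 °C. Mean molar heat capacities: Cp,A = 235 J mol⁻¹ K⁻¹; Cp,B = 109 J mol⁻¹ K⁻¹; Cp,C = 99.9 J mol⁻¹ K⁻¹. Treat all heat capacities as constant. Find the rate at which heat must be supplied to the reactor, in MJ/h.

Q_in = 47.4 MJ/h

Extent of reaction ξ = 0.695 × 24.0 = 16.68 mol/min
Reaction term: ξ·ΔH°_rxn = 16.68 × 100 = 1668 kJ/min
Sensible, feed 197→25 °C: -970.08 kJ/min
Outlet flows (mol/min): A 7.32, B 16.68, C 16.68
Sensible, products 25→42.6 °C: 91.602 kJ/min
Q = ΔH = 789.52 kJ/min = 13.159 kW
Heat supplied = 47.371 MJ/h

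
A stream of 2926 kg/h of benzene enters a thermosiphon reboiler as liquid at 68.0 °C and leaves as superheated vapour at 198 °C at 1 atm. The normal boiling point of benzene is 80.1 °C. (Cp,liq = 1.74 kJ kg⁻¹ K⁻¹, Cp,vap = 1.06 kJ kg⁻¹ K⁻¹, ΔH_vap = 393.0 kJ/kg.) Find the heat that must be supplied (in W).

Q = 438000 W

liquid 68.0→80.1 °C: 21.054 kJ/kg
vaporisation at 80.1 °C: 393 kJ/kg
vapour 80.1→198 °C: 124.97 kJ/kg
Δh = 21.054 + 393 + 124.97 = 539.03 kJ/kg
Q = ṁ·Δh = 2926 kg/h × 539.03 kJ/kg = 1.5772e+06 kJ/h
|Q| = 438.11 kW = 438110 W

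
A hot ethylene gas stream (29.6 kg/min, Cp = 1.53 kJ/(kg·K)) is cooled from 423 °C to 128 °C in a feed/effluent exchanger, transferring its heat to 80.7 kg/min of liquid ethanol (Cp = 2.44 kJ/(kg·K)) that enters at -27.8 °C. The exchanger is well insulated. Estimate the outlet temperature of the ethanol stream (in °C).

Heat released by hot stream: Q = 29.6 × 1.53 × (423 − 128) = 13360 kJ/min
Energy balance on cold side (adiabatic exchanger): Q = ṁ_c·Cp_c·(T_c,out − T_c,in)
T_c,out = -27.8 + 13360/(80.7 × 2.44) = 40.049 °C

T_c,out = 40.0 °C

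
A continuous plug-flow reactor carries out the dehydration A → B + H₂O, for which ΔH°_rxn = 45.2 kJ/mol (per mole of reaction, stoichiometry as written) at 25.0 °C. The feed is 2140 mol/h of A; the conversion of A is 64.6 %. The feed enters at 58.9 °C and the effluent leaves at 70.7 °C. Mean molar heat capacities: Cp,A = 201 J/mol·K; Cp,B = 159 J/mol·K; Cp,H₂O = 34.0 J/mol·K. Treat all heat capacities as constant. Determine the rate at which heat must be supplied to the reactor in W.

Extent of reaction ξ = 0.646 × 2140 = 1382.4 mol/h
Reaction term: ξ·ΔH°_rxn = 1382.4 × 45.2 = 62486 kJ/h
Sensible, feed 58.9→25 °C: -14582 kJ/h
Outlet flows (mol/h): A 757.56, B 1382.4, H₂O 1382.4
Sensible, products 25→70.7 °C: 19152 kJ/h
Q = ΔH = 67057 kJ/h = 18.627 kW
Heat supplied = 18627 W

Q_in = 18600 W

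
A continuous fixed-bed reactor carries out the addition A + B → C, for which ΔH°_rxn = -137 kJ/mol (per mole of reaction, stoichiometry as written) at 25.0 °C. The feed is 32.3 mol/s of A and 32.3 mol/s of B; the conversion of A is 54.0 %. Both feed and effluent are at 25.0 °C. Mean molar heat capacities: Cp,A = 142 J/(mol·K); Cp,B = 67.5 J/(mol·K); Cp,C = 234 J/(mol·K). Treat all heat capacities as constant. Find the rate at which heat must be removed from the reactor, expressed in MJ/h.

Extent of reaction ξ = 0.540 × 32.3 = 17.442 mol/s
Reaction term: ξ·ΔH°_rxn = 17.442 × -137 = -2389.6 kJ/s
Q = ΔH = -2389.6 kJ/s = -2389.6 kW
Heat removed = 8602.4 MJ/h

Q_out = 8600 MJ/h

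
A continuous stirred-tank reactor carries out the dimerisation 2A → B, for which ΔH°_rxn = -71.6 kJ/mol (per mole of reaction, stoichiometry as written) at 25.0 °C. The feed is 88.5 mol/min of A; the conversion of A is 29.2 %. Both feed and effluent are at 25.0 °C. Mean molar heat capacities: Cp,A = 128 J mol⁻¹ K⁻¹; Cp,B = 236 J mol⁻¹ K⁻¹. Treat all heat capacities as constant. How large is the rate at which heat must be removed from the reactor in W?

Q_out = 15400 W

Extent of reaction ξ = 0.292 × 88.5 / 2 = 12.921 mol/min
Reaction term: ξ·ΔH°_rxn = 12.921 × -71.6 = -925.14 kJ/min
Q = ΔH = -925.14 kJ/min = -15.419 kW
Heat removed = 15419 W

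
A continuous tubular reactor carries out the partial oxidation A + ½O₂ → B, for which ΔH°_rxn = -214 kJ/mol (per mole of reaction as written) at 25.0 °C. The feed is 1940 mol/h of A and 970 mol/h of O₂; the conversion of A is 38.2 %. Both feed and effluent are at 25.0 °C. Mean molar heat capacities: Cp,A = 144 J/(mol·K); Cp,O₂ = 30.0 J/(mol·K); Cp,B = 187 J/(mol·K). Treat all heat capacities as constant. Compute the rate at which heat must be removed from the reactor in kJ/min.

Q_out = 2640 kJ/min

Extent of reaction ξ = 0.382 × 1940 = 741.08 mol/h
Reaction term: ξ·ΔH°_rxn = 741.08 × -214 = -158590 kJ/h
Q = ΔH = -158590 kJ/h = -44.053 kW
Heat removed = 2643.2 kJ/min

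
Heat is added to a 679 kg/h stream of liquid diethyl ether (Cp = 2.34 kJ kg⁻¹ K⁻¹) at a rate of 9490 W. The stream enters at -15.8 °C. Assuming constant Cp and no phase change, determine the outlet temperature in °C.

Q = 9490 W = 34164 kJ/h
ΔT = Q/(ṁ·Cp) = 34164/(679×2.34) = 21.502 K
T_out = -15.8 + 21.502 = 5.7022 °C

T_out = 5.70 °C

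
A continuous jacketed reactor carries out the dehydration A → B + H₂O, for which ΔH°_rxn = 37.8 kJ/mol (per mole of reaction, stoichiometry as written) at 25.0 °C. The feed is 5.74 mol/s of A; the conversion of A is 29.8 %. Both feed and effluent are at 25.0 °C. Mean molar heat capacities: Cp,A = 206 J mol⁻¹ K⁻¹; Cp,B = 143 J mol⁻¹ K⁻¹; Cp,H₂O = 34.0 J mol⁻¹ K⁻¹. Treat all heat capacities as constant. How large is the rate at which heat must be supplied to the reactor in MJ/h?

Extent of reaction ξ = 0.298 × 5.74 = 1.7105 mol/s
Reaction term: ξ·ΔH°_rxn = 1.7105 × 37.8 = 64.658 kJ/s
Q = ΔH = 64.658 kJ/s = 64.658 kW
Heat supplied = 232.77 MJ/h

Q_in = 233 MJ/h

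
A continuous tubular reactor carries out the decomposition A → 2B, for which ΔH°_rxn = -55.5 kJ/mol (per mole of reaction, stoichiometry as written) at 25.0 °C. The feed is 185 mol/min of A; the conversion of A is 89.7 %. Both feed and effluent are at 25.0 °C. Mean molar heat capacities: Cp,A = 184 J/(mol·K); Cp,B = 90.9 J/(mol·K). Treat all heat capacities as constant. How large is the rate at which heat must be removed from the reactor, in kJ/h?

Q_out = 553000 kJ/h

Extent of reaction ξ = 0.897 × 185 = 165.94 mol/min
Reaction term: ξ·ΔH°_rxn = 165.94 × -55.5 = -9209.9 kJ/min
Q = ΔH = -9209.9 kJ/min = -153.5 kW
Heat removed = 552600 kJ/h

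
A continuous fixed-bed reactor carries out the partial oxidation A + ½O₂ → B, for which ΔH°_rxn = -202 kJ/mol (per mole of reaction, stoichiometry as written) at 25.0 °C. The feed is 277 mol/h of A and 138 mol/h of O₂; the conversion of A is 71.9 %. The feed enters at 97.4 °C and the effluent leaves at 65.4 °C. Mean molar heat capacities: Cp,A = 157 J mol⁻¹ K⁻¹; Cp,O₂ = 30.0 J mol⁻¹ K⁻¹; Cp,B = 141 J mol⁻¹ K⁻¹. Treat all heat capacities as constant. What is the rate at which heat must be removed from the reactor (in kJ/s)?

Extent of reaction ξ = 0.719 × 277 = 199.16 mol/h
Reaction term: ξ·ΔH°_rxn = 199.16 × -202 = -40231 kJ/h
Sensible, feed 97.4→25 °C: -3448.3 kJ/h
Outlet flows (mol/h): A 77.837, O₂ 38.419, B 199.16
Sensible, products 25→65.4 °C: 1674.8 kJ/h
Q = ΔH = -42004 kJ/h = -11.668 kW
Heat removed = 11.668 kJ/s

Q_out = 11.7 kJ/s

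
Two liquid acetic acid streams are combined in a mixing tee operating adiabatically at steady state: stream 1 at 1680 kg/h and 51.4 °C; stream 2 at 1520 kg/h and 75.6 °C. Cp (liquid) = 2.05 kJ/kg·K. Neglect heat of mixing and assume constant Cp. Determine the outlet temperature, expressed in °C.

T_out = 62.9 °C

Adiabatic, steady state ⇒ Σ ṁᵢCp,ᵢ(T_out − Tᵢ) = 0
Σ ṁᵢCp,ᵢTᵢ = 1680×2.05×51.4 + 1520×2.05×75.6 = 412590
Σ ṁᵢCp,ᵢ = 1680×2.05 + 1520×2.05 = 6560
T_out = 412590 / 6560 = 62.895 °C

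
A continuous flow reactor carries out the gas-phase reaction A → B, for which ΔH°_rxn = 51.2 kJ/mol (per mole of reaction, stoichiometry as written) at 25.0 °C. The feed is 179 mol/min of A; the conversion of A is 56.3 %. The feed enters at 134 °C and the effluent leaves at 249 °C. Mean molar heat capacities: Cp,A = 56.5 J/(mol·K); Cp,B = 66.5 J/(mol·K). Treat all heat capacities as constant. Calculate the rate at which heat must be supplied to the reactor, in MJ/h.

Extent of reaction ξ = 0.563 × 179 = 100.78 mol/min
Reaction term: ξ·ΔH°_rxn = 100.78 × 51.2 = 5159.8 kJ/min
Sensible, feed 134→25 °C: -1102.4 kJ/min
Outlet flows (mol/min): A 78.223, B 100.78
Sensible, products 25→249 °C: 2491.2 kJ/min
Q = ΔH = 6548.6 kJ/min = 109.14 kW
Heat supplied = 392.91 MJ/h

Q_in = 393 MJ/h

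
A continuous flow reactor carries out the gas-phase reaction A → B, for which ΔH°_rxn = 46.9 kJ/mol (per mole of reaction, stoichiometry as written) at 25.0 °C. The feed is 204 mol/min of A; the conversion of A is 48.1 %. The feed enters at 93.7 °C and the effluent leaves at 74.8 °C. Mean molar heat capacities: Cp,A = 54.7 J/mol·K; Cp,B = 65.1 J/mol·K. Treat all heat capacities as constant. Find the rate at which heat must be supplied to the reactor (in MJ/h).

Q_in = 267 MJ/h

Extent of reaction ξ = 0.481 × 204 = 98.124 mol/min
Reaction term: ξ·ΔH°_rxn = 98.124 × 46.9 = 4602 kJ/min
Sensible, feed 93.7→25 °C: -766.61 kJ/min
Outlet flows (mol/min): A 105.88, B 98.124
Sensible, products 25→74.8 °C: 606.53 kJ/min
Q = ΔH = 4441.9 kJ/min = 74.032 kW
Heat supplied = 266.52 MJ/h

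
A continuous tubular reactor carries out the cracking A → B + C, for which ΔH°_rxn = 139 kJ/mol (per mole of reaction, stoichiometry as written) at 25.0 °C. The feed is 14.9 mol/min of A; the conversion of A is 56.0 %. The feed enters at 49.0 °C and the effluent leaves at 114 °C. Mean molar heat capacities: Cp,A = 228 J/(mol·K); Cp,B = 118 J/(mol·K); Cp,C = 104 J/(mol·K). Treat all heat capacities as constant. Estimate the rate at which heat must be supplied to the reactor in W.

Extent of reaction ξ = 0.560 × 14.9 = 8.344 mol/min
Reaction term: ξ·ΔH°_rxn = 8.344 × 139 = 1159.8 kJ/min
Sensible, feed 49.0→25 °C: -81.533 kJ/min
Outlet flows (mol/min): A 6.556, B 8.344, C 8.344
Sensible, products 25→114 °C: 297.9 kJ/min
Q = ΔH = 1376.2 kJ/min = 22.936 kW
Heat supplied = 22936 W

Q_in = 22900 W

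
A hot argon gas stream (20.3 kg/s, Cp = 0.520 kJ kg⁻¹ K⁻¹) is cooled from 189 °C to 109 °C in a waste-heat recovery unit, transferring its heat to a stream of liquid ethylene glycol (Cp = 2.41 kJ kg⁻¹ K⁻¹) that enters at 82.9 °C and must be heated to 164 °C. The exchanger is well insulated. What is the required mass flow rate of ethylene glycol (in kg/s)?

Heat released by hot stream: Q = 20.3 × 0.520 × (189 − 109) = 844.48 kJ/s
Energy balance on cold side (adiabatic exchanger): Q = ṁ_c·Cp_c·(T_c,out − T_c,in)
ṁ_c = 844.48 / [2.41 × (164 − 82.9)] = 4.3207 kg/s

ṁ_c = 4.32 kg/s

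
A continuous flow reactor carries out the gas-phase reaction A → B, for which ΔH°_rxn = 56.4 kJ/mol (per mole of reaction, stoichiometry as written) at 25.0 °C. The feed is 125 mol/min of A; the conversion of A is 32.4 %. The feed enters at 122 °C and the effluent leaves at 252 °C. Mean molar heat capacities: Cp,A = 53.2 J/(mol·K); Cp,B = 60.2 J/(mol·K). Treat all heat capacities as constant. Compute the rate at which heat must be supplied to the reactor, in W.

Extent of reaction ξ = 0.324 × 125 = 40.5 mol/min
Reaction term: ξ·ΔH°_rxn = 40.5 × 56.4 = 2284.2 kJ/min
Sensible, feed 122→25 °C: -645.05 kJ/min
Outlet flows (mol/min): A 84.5, B 40.5
Sensible, products 25→252 °C: 1573.9 kJ/min
Q = ΔH = 3213.1 kJ/min = 53.551 kW
Heat supplied = 53551 W

Q_in = 53600 W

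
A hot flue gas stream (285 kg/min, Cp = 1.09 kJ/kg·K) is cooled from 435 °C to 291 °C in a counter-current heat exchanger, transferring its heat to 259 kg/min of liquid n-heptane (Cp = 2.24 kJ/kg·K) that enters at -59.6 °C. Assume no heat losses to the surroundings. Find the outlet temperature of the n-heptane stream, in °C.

Heat released by hot stream: Q = 285 × 1.09 × (435 − 291) = 44734 kJ/min
Energy balance on cold side (adiabatic exchanger): Q = ṁ_c·Cp_c·(T_c,out − T_c,in)
T_c,out = -59.6 + 44734/(259 × 2.24) = 17.506 °C

T_c,out = 17.5 °C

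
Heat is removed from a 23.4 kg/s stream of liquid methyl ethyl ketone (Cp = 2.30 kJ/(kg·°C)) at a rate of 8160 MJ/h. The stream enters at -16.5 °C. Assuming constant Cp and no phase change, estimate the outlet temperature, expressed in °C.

Q = 8160 MJ/h = 2266.7 kJ/s
ΔT = Q/(ṁ·Cp) = 2266.7/(23.4×2.30) = 42.116 K
T_out = -16.5 − 42.116 = -58.616 °C

T_out = -58.6 °C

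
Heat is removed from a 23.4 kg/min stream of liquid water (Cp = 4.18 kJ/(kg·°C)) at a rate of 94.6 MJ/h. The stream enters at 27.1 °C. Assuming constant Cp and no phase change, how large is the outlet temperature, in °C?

T_out = 11.0 °C

Q = 94.6 MJ/h = 1576.7 kJ/min
ΔT = Q/(ṁ·Cp) = 1576.7/(23.4×4.18) = 16.119 K
T_out = 27.1 − 16.119 = 10.981 °C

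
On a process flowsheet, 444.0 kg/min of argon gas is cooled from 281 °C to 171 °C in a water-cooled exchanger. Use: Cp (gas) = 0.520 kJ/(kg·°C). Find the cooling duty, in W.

Q = ṁ·Cp·ΔT = 444.0 × 0.520 × (171 − 281) = -25397 kJ/min
Converting: 25397 / 60 s = 423.28 kW
Cooling duty = 423280 W

Q_c = 423000 W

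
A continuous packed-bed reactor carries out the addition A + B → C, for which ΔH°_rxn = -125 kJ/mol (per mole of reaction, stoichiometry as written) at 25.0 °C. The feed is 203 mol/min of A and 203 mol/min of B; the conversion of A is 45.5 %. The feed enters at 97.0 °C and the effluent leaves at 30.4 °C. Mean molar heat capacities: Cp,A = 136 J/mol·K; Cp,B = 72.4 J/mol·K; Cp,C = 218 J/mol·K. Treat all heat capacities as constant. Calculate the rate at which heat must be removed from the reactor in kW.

Q_out = 239 kW

Extent of reaction ξ = 0.455 × 203 = 92.365 mol/min
Reaction term: ξ·ΔH°_rxn = 92.365 × -125 = -11546 kJ/min
Sensible, feed 97.0→25 °C: -3046 kJ/min
Outlet flows (mol/min): A 110.63, B 110.63, C 92.365
Sensible, products 25→30.4 °C: 233.24 kJ/min
Q = ΔH = -14358 kJ/min = -239.31 kW
Heat removed = 239.31 kW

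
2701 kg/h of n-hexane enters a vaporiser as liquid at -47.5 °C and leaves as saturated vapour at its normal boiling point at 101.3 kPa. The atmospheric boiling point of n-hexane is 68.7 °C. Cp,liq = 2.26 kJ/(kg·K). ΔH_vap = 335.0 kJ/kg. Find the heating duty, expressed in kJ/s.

Q = 448 kJ/s

liquid -47.5→68.7 °C: 262.61 kJ/kg
vaporisation at 68.7 °C: 335 kJ/kg
Δh = 262.61 + 335 = 597.61 kJ/kg
Q = ṁ·Δh = 2701 kg/h × 597.61 kJ/kg = 1.6142e+06 kJ/h
|Q| = 448.38 kW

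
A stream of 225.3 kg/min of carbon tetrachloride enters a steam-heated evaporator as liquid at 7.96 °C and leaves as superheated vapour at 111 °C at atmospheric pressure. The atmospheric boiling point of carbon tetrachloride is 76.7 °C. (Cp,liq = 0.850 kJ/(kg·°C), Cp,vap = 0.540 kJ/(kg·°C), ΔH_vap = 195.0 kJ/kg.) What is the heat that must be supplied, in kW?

Q = 1020 kW

liquid 7.96→76.7 °C: 58.429 kJ/kg
vaporisation at 76.7 °C: 195 kJ/kg
vapour 76.7→111 °C: 18.522 kJ/kg
Δh = 58.429 + 195 + 18.522 = 271.95 kJ/kg
Q = ṁ·Δh = 225.3 kg/min × 271.95 kJ/kg = 61271 kJ/min
|Q| = 1021.2 kW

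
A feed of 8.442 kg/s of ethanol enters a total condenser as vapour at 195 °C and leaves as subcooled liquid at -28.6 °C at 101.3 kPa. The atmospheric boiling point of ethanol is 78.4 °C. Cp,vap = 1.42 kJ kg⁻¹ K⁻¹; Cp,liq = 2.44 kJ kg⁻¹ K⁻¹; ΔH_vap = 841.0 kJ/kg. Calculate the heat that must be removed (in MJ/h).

vapour 195→78.4 °C: -165.57 kJ/kg
condensation at 78.4 °C: -841 kJ/kg
liquid 78.4→-28.6 °C: -261.08 kJ/kg
Δh = -165.57 + -841 + -261.08 = -1267.7 kJ/kg
Q = ṁ·Δh = 8.442 kg/s × -1267.7 kJ/kg = -10702 kJ/s
|Q| = 10702 kW = 38525 MJ/h

Q_c = 38500 MJ/h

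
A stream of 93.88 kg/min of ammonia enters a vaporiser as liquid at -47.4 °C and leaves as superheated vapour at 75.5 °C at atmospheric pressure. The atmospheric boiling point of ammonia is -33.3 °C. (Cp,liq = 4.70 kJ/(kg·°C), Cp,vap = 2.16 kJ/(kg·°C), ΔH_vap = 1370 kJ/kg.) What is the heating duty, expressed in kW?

liquid -47.4→-33.3 °C: 66.27 kJ/kg
vaporisation at -33.3 °C: 1370 kJ/kg
vapour -33.3→75.5 °C: 235.01 kJ/kg
Δh = 66.27 + 1370 + 235.01 = 1671.3 kJ/kg
Q = ṁ·Δh = 93.88 kg/min × 1671.3 kJ/kg = 156900 kJ/min
|Q| = 2615 kW

Q = 2610 kW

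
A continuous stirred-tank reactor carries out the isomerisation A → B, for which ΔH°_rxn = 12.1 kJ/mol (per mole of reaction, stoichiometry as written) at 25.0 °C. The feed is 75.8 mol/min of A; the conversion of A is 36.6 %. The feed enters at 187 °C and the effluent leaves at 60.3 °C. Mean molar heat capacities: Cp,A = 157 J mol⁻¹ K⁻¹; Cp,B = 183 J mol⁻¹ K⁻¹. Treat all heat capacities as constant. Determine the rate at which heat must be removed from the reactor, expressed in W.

Q_out = 19100 W

Extent of reaction ξ = 0.366 × 75.8 = 27.743 mol/min
Reaction term: ξ·ΔH°_rxn = 27.743 × 12.1 = 335.69 kJ/min
Sensible, feed 187→25 °C: -1927.9 kJ/min
Outlet flows (mol/min): A 48.057, B 27.743
Sensible, products 25→60.3 °C: 445.55 kJ/min
Q = ΔH = -1146.7 kJ/min = -19.111 kW
Heat removed = 19111 W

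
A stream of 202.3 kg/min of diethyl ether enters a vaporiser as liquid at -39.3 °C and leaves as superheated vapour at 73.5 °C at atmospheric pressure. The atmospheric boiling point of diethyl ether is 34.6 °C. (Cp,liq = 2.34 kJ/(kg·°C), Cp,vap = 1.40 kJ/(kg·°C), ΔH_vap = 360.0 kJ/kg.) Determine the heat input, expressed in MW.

liquid -39.3→34.6 °C: 172.93 kJ/kg
vaporisation at 34.6 °C: 360 kJ/kg
vapour 34.6→73.5 °C: 54.46 kJ/kg
Δh = 172.93 + 360 + 54.46 = 587.39 kJ/kg
Q = ṁ·Δh = 202.3 kg/min × 587.39 kJ/kg = 118830 kJ/min
|Q| = 1980.5 kW = 1.9805 MW

Q = 1.98 MW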